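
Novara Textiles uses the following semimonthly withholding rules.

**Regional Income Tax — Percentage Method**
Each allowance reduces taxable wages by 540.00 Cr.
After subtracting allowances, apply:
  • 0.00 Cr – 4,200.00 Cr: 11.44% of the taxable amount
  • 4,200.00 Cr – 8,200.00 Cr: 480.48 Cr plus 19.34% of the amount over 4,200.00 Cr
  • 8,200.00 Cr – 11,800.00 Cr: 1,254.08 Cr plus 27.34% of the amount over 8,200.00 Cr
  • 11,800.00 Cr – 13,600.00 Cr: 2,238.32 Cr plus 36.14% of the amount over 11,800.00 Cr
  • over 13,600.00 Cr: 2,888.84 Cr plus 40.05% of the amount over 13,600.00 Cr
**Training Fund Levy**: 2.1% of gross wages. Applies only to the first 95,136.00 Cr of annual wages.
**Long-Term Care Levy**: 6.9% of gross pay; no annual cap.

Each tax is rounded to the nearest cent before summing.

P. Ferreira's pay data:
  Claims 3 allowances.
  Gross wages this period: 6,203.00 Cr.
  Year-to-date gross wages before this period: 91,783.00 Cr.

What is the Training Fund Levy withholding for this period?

Training Fund Levy: cap 95,136.00 Cr − YTD 91,783.00 Cr = 3,353.00 Cr subject; 2.1% × 3,353.00 Cr = 70.41 Cr

70.41 Cr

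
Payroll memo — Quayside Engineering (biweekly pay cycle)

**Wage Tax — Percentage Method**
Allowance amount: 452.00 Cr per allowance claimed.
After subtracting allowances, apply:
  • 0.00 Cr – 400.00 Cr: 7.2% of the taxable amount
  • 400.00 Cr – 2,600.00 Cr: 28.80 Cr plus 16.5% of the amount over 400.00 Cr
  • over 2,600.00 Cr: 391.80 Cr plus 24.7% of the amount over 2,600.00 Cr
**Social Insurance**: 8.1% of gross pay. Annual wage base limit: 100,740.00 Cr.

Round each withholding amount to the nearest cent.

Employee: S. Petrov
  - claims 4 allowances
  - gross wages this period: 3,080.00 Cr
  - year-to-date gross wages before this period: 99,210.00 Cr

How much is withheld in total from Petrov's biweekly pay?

296.61 Cr

Wage Tax: taxable = 3,080.00 Cr − 4×452.00 Cr = 1,272.00 Cr
  28.80 Cr + 16.5% × (1,272.00 Cr − 400.00 Cr) = 28.80 Cr + 16.5% × 872.00 Cr = 172.68 Cr
Social Insurance: cap 100,740.00 Cr − YTD 99,210.00 Cr = 1,530.00 Cr subject; 8.1% × 1,530.00 Cr = 123.93 Cr
Total: 172.68 Cr + 123.93 Cr = 296.61 Cr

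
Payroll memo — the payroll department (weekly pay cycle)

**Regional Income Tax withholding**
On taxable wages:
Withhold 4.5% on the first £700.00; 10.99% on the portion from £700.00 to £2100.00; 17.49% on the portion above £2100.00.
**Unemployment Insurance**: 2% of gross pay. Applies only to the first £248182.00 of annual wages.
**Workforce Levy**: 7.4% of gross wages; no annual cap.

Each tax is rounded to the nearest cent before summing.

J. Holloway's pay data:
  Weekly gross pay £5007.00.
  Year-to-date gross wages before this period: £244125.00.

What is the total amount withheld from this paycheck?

Regional Income Tax: taxable = £5007.00
  £185.36 + 17.49% × (£5007.00 − £2100.00) = £185.36 + 17.49% × £2907.00 = £693.79
Unemployment Insurance: cap £248182.00 − YTD £244125.00 = £4057.00 subject; 2% × £4057.00 = £81.14
Workforce Levy: 7.4% × £5007.00 = £370.52
Total: £693.79 + £81.14 + £370.52 = £1145.45

£1145.45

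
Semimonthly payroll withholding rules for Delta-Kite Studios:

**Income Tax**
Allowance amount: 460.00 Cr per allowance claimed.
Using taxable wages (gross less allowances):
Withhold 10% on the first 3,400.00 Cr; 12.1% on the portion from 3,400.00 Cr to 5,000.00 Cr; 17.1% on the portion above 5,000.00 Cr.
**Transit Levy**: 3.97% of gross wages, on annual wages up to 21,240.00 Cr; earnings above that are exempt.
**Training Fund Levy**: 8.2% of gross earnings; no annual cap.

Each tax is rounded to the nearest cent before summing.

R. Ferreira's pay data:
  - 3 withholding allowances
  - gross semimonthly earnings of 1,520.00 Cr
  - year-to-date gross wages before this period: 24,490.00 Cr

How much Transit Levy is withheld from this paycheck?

Transit Levy: YTD 24,490.00 Cr ≥ cap 21,240.00 Cr → 0.00 Cr

0.00 Cr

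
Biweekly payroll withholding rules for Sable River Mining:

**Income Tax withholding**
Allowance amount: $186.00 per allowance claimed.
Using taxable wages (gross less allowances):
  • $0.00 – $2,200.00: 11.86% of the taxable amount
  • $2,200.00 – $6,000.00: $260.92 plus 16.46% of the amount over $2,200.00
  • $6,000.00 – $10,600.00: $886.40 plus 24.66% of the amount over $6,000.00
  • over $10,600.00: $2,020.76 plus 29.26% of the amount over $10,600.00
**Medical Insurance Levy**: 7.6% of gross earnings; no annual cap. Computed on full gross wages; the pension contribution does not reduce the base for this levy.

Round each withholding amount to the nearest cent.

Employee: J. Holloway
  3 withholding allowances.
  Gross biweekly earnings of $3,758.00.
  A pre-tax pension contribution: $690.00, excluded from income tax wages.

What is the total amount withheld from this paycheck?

Income Tax: taxable = $3,758.00 − $690.00 − 3×$186.00 = $2,510.00
  $260.92 + 16.46% × ($2,510.00 − $2,200.00) = $260.92 + 16.46% × $310.00 = $311.95
Medical Insurance Levy: 7.6% × $3,758.00 = $285.61
Total: $311.95 + $285.61 = $597.56

$597.56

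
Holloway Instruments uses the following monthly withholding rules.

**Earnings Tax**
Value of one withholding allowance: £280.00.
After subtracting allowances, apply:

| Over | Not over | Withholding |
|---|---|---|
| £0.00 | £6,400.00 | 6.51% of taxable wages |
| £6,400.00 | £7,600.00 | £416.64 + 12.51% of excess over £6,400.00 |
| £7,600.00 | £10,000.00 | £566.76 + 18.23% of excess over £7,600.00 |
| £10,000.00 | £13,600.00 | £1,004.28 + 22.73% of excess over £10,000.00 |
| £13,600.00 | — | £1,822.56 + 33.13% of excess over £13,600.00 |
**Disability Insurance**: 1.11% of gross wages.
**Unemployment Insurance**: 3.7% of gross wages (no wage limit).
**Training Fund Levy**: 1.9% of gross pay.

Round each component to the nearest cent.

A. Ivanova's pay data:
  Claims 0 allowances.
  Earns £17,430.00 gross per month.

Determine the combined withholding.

Earnings Tax: taxable = £17,430.00
  £1,822.56 + 33.13% × (£17,430.00 − £13,600.00) = £1,822.56 + 33.13% × £3,830.00 = £3,091.44
Disability Insurance: 1.11% × £17,430.00 = £193.47
Unemployment Insurance: 3.7% × £17,430.00 = £644.91
Training Fund Levy: 1.9% × £17,430.00 = £331.17
Total: £3,091.44 + £193.47 + £644.91 + £331.17 = £4,260.99

£4,260.99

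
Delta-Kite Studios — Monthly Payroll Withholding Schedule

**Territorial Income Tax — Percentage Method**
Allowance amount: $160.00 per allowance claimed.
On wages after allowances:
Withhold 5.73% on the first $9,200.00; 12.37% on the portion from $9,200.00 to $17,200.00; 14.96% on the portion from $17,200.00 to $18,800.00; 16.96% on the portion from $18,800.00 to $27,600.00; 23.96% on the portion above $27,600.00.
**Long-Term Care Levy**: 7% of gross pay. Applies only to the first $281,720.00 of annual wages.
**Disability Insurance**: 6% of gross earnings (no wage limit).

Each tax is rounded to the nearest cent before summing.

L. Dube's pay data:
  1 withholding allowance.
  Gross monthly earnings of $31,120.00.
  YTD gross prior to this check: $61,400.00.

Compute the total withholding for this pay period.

Territorial Income Tax: taxable = $31,120.00 − 1×$160.00 = $30,960.00
  $3,248.60 + 23.96% × ($30,960.00 − $27,600.00) = $3,248.60 + 23.96% × $3,360.00 = $4,053.66
Long-Term Care Levy: 7% × $31,120.00 = $2,178.40
Disability Insurance: 6% × $31,120.00 = $1,867.20
Total: $4,053.66 + $2,178.40 + $1,867.20 = $8,099.26

$8,099.26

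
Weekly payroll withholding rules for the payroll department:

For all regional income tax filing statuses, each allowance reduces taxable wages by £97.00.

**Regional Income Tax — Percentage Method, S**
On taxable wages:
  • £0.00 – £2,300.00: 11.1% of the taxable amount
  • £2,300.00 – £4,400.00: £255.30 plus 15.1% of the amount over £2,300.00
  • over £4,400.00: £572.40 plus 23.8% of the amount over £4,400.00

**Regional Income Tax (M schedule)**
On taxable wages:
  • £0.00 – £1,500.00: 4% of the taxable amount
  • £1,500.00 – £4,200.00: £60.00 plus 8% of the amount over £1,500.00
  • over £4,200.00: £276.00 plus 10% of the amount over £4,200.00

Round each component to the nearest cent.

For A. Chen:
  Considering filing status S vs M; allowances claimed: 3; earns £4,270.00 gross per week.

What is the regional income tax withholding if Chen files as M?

£258.32

Regional Income Tax (M): taxable = £4,270.00 − 3×£97.00 = £3,979.00
  £60.00 + 8% × (£3,979.00 − £1,500.00) = £60.00 + 8% × £2,479.00 = £258.32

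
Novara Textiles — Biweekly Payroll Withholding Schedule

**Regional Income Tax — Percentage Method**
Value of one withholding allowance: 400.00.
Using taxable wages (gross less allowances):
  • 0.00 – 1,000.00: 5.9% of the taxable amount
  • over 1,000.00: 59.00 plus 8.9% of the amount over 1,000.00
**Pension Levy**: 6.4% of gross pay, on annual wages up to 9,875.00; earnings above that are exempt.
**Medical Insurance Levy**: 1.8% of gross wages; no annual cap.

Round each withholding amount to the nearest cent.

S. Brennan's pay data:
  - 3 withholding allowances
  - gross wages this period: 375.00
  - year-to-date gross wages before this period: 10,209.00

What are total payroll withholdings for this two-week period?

Regional Income Tax: taxable = 375.00 − 3×400.00 = -825.00
  Taxable ≤ 0 → 0.00
Pension Levy: YTD 10,209.00 ≥ cap 9,875.00 → 0.00
Medical Insurance Levy: 1.8% × 375.00 = 6.75
Total: 0.00 + 0.00 + 6.75 = 6.75

6.75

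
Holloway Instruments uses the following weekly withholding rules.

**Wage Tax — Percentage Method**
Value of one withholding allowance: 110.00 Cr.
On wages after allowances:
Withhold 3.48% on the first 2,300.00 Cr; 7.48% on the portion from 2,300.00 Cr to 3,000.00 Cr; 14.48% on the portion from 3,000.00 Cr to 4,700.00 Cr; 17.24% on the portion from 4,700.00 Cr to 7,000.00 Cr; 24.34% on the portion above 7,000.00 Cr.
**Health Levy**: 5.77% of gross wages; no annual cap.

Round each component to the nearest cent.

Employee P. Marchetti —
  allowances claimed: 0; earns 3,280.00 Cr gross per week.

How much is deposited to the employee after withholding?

2,917.80 Cr

Wage Tax: taxable = 3,280.00 Cr
  132.40 Cr + 14.48% × (3,280.00 Cr − 3,000.00 Cr) = 132.40 Cr + 14.48% × 280.00 Cr = 172.94 Cr
Health Levy: 5.77% × 3,280.00 Cr = 189.26 Cr
Total withheld: 172.94 Cr + 189.26 Cr = 362.20 Cr
Net pay: 3,280.00 Cr − 362.20 Cr = 2,917.80 Cr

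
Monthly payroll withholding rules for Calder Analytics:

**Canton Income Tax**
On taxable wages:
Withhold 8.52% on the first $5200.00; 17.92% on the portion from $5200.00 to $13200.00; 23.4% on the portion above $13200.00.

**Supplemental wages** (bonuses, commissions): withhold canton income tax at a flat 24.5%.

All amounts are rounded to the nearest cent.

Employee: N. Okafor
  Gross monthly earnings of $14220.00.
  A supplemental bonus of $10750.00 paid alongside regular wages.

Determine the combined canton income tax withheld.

$4749.07

Canton Income Tax: taxable = $14220.00
  $1876.64 + 23.4% × ($14220.00 − $13200.00) = $1876.64 + 23.4% × $1020.00 = $2115.32
Supplemental (24.5% flat on bonus): 24.5% × $10750.00 = $2633.75
Total canton income tax: $2115.32 + $2633.75 = $4749.07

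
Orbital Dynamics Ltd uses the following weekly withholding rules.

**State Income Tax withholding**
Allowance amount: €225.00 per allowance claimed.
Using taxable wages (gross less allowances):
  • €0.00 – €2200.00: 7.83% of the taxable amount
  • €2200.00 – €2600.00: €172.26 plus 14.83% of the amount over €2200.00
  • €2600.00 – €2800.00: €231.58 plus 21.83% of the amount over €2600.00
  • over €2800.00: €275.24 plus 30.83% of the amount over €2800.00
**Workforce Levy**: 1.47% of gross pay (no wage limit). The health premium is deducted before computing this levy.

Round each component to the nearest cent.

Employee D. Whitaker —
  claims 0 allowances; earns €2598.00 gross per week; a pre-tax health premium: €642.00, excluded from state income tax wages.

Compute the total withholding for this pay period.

State Income Tax: taxable = €2598.00 − €642.00 = €1956.00
  7.83% × €1956.00 = €153.15
Workforce Levy: 1.47% × €1956.00 = €28.75
Total: €153.15 + €28.75 = €181.90

€181.90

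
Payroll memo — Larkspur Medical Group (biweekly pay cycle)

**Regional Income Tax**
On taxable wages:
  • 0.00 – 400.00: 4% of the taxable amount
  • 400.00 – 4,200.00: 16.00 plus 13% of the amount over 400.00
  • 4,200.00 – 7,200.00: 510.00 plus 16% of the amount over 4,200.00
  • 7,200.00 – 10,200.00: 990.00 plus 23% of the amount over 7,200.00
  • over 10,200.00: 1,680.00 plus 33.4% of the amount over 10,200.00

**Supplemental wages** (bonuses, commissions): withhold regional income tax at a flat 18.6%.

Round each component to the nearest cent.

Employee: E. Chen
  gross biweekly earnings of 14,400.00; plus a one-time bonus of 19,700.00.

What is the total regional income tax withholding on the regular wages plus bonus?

6,747.00

Regional Income Tax: taxable = 14,400.00
  1,680.00 + 33.4% × (14,400.00 − 10,200.00) = 1,680.00 + 33.4% × 4,200.00 = 3,082.80
Supplemental (18.6% flat on bonus): 18.6% × 19,700.00 = 3,664.20
Total regional income tax: 3,082.80 + 3,664.20 = 6,747.00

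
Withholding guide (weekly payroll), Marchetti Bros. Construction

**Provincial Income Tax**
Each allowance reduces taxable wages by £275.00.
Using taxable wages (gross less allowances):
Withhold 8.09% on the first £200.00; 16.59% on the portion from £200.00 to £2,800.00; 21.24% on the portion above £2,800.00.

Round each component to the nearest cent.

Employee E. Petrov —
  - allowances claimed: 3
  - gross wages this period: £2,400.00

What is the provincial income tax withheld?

£244.29

Provincial Income Tax: taxable = £2,400.00 − 3×£275.00 = £1,575.00
  £16.18 + 16.59% × (£1,575.00 − £200.00) = £16.18 + 16.59% × £1,375.00 = £244.29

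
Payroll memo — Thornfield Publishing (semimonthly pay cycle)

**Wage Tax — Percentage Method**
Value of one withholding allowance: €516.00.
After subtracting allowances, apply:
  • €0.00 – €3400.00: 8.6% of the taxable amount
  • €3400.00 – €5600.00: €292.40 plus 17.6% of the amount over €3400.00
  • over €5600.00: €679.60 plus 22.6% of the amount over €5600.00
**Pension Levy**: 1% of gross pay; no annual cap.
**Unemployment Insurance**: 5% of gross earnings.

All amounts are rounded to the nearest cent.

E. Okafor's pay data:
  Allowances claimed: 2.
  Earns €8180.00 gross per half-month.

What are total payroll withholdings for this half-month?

Wage Tax: taxable = €8180.00 − 2×€516.00 = €7148.00
  €679.60 + 22.6% × (€7148.00 − €5600.00) = €679.60 + 22.6% × €1548.00 = €1029.45
Pension Levy: 1% × €8180.00 = €81.80
Unemployment Insurance: 5% × €8180.00 = €409.00
Total: €1029.45 + €81.80 + €409.00 = €1520.25

€1520.25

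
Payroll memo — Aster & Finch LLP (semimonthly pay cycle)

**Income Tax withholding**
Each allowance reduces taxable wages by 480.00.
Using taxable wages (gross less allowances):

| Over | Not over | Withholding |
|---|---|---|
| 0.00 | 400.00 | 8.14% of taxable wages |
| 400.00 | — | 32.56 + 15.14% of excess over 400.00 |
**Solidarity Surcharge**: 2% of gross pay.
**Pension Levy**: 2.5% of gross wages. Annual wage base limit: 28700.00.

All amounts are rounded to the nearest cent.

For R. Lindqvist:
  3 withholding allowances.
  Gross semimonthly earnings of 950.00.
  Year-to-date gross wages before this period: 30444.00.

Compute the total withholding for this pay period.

Income Tax: taxable = 950.00 − 3×480.00 = -490.00
  Taxable ≤ 0 → 0.00
Solidarity Surcharge: 2% × 950.00 = 19.00
Pension Levy: YTD 30444.00 ≥ cap 28700.00 → 0.00
Total: 0.00 + 19.00 + 0.00 = 19.00

19.00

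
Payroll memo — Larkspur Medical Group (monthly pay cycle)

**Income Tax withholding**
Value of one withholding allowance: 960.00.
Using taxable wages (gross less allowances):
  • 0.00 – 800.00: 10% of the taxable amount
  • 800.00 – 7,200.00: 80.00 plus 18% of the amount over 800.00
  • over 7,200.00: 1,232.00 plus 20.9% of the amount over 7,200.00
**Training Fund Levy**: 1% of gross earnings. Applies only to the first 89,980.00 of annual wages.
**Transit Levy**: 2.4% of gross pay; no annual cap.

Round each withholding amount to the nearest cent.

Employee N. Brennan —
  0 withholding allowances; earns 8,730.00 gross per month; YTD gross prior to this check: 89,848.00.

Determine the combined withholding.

Income Tax: taxable = 8,730.00
  1,232.00 + 20.9% × (8,730.00 − 7,200.00) = 1,232.00 + 20.9% × 1,530.00 = 1,551.77
Training Fund Levy: cap 89,980.00 − YTD 89,848.00 = 132.00 subject; 1% × 132.00 = 1.32
Transit Levy: 2.4% × 8,730.00 = 209.52
Total: 1,551.77 + 1.32 + 209.52 = 1,762.61

1,762.61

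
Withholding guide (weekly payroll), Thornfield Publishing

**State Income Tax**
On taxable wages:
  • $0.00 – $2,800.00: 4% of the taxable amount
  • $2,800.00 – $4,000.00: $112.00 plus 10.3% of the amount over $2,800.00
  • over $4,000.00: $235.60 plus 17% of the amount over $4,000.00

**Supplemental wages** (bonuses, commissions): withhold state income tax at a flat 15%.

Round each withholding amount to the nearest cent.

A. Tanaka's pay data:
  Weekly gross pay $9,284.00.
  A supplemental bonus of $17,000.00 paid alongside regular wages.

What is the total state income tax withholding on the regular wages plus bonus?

State Income Tax: taxable = $9,284.00
  $235.60 + 17% × ($9,284.00 − $4,000.00) = $235.60 + 17% × $5,284.00 = $1,133.88
Supplemental (15% flat on bonus): 15% × $17,000.00 = $2,550.00
Total state income tax: $1,133.88 + $2,550.00 = $3,683.88

$3,683.88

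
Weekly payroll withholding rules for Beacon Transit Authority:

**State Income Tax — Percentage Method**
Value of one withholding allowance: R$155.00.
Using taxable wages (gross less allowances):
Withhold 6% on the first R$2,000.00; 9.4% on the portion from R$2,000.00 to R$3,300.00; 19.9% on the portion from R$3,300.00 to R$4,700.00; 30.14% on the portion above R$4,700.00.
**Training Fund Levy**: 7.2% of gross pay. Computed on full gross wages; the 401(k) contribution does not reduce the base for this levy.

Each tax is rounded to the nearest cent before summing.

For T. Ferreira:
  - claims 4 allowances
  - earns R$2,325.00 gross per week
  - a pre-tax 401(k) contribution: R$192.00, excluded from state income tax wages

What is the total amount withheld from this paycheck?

State Income Tax: taxable = R$2,325.00 − R$192.00 − 4×R$155.00 = R$1,513.00
  6% × R$1,513.00 = R$90.78
Training Fund Levy: 7.2% × R$2,325.00 = R$167.40
Total: R$90.78 + R$167.40 = R$258.18

R$258.18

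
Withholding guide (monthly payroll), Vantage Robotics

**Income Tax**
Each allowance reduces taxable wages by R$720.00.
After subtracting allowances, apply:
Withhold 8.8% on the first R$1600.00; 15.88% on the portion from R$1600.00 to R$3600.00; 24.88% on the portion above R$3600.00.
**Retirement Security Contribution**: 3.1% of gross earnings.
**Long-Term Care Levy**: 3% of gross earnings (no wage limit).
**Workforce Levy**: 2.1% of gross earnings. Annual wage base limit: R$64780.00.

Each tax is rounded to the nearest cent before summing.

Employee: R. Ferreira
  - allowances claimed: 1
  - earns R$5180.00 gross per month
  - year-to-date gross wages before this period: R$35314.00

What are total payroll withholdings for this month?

R$1097.13

Income Tax: taxable = R$5180.00 − 1×R$720.00 = R$4460.00
  R$458.40 + 24.88% × (R$4460.00 − R$3600.00) = R$458.40 + 24.88% × R$860.00 = R$672.37
Retirement Security Contribution: 3.1% × R$5180.00 = R$160.58
Long-Term Care Levy: 3% × R$5180.00 = R$155.40
Workforce Levy: 2.1% × R$5180.00 = R$108.78
Total: R$672.37 + R$160.58 + R$155.40 + R$108.78 = R$1097.13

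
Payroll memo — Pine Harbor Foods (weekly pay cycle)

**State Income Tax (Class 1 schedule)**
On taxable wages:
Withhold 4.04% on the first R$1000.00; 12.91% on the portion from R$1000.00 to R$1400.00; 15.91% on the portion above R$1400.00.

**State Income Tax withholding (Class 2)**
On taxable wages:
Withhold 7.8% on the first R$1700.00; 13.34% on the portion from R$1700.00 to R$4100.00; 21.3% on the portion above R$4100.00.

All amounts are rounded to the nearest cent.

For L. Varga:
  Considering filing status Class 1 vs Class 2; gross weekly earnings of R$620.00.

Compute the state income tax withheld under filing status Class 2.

R$48.36

State Income Tax (Class 2): taxable = R$620.00
  7.8% × R$620.00 = R$48.36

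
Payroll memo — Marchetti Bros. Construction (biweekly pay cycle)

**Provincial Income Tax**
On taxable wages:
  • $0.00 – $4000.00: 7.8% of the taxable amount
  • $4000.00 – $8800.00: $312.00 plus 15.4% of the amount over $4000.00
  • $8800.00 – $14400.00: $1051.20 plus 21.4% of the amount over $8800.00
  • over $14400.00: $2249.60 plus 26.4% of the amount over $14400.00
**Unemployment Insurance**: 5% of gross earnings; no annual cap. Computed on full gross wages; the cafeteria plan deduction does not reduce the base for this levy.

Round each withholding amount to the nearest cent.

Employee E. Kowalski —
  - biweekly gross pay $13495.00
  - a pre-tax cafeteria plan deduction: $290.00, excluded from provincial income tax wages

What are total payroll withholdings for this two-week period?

Provincial Income Tax: taxable = $13495.00 − $290.00 = $13205.00
  $1051.20 + 21.4% × ($13205.00 − $8800.00) = $1051.20 + 21.4% × $4405.00 = $1993.87
Unemployment Insurance: 5% × $13495.00 = $674.75
Total: $1993.87 + $674.75 = $2668.62

$2668.62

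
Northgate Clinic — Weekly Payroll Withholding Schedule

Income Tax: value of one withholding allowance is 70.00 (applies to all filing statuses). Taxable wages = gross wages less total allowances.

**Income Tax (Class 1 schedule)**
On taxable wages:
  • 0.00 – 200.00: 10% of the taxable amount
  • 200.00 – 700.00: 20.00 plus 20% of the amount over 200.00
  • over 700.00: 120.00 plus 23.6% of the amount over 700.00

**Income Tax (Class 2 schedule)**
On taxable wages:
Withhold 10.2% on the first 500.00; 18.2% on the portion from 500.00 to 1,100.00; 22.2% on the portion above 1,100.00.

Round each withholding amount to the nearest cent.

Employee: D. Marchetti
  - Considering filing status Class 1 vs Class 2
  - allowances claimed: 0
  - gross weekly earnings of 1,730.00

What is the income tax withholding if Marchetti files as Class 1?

363.08

Income Tax (Class 1): taxable = 1,730.00
  120.00 + 23.6% × (1,730.00 − 700.00) = 120.00 + 23.6% × 1,030.00 = 363.08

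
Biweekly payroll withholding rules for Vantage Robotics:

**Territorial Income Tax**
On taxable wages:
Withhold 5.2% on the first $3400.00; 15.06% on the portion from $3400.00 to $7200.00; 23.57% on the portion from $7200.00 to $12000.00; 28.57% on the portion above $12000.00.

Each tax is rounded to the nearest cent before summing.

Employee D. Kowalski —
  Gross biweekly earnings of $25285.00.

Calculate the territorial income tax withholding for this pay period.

$5675.96

Territorial Income Tax: taxable = $25285.00
  $1880.44 + 28.57% × ($25285.00 − $12000.00) = $1880.44 + 28.57% × $13285.00 = $5675.96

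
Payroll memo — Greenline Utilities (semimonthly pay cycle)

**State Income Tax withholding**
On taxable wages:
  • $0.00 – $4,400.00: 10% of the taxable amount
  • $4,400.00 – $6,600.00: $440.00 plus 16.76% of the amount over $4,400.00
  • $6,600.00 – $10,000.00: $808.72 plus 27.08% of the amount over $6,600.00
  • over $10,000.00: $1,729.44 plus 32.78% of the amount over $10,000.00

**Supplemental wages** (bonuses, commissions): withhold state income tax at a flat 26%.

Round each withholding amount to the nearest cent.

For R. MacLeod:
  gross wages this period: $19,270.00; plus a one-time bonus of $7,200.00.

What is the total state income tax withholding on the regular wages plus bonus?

State Income Tax: taxable = $19,270.00
  $1,729.44 + 32.78% × ($19,270.00 − $10,000.00) = $1,729.44 + 32.78% × $9,270.00 = $4,768.15
Supplemental (26% flat on bonus): 26% × $7,200.00 = $1,872.00
Total state income tax: $4,768.15 + $1,872.00 = $6,640.15

$6,640.15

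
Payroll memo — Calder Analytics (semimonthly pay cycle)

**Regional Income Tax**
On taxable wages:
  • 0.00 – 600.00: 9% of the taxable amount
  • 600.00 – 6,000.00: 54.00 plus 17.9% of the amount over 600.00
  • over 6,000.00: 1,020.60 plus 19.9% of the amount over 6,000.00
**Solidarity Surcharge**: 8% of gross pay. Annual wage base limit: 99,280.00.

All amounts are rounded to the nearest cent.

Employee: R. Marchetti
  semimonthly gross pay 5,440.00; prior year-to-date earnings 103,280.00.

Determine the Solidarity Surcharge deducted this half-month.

0.00

Solidarity Surcharge: YTD 103,280.00 ≥ cap 99,280.00 → 0.00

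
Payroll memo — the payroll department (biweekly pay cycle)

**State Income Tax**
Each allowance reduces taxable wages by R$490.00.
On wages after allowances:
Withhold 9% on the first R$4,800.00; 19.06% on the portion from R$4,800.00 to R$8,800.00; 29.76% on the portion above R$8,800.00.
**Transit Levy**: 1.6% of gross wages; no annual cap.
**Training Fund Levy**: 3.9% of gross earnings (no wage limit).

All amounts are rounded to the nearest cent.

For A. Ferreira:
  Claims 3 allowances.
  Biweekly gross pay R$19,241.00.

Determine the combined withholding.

State Income Tax: taxable = R$19,241.00 − 3×R$490.00 = R$17,771.00
  R$1,194.40 + 29.76% × (R$17,771.00 − R$8,800.00) = R$1,194.40 + 29.76% × R$8,971.00 = R$3,864.17
Transit Levy: 1.6% × R$19,241.00 = R$307.86
Training Fund Levy: 3.9% × R$19,241.00 = R$750.40
Total: R$3,864.17 + R$307.86 + R$750.40 = R$4,922.43

R$4,922.43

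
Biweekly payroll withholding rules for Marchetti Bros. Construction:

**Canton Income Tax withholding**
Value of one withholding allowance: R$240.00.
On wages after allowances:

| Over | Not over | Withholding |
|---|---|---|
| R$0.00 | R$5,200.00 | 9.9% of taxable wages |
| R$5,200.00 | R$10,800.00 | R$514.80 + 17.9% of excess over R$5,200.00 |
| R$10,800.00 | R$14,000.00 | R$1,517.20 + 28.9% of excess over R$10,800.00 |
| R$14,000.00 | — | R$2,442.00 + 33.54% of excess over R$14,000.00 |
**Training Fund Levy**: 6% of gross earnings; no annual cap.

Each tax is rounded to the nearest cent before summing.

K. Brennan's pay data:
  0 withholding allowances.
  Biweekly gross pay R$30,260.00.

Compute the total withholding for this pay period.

R$9,711.20

Canton Income Tax: taxable = R$30,260.00
  R$2,442.00 + 33.54% × (R$30,260.00 − R$14,000.00) = R$2,442.00 + 33.54% × R$16,260.00 = R$7,895.60
Training Fund Levy: 6% × R$30,260.00 = R$1,815.60
Total: R$7,895.60 + R$1,815.60 = R$9,711.20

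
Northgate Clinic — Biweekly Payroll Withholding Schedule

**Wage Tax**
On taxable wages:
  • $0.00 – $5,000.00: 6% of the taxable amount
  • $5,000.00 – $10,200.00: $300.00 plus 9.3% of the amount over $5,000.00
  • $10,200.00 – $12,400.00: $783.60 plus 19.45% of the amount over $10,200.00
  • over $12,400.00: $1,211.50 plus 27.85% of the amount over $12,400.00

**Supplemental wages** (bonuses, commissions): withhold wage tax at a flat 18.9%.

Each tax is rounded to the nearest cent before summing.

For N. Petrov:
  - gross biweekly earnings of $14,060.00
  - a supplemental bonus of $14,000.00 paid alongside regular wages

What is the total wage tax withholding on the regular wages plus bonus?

$4,319.81

Wage Tax: taxable = $14,060.00
  $1,211.50 + 27.85% × ($14,060.00 − $12,400.00) = $1,211.50 + 27.85% × $1,660.00 = $1,673.81
Supplemental (18.9% flat on bonus): 18.9% × $14,000.00 = $2,646.00
Total wage tax: $1,673.81 + $2,646.00 = $4,319.81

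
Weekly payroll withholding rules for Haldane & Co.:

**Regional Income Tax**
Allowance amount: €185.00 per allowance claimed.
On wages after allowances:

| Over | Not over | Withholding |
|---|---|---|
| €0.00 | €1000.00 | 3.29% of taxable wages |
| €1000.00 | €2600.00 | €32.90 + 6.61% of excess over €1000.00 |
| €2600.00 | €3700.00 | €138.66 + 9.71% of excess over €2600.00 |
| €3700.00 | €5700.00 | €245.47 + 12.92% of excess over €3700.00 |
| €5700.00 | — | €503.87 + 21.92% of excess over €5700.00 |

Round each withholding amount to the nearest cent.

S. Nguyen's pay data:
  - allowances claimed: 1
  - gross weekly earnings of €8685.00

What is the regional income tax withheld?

Regional Income Tax: taxable = €8685.00 − 1×€185.00 = €8500.00
  €503.87 + 21.92% × (€8500.00 − €5700.00) = €503.87 + 21.92% × €2800.00 = €1117.63

€1117.63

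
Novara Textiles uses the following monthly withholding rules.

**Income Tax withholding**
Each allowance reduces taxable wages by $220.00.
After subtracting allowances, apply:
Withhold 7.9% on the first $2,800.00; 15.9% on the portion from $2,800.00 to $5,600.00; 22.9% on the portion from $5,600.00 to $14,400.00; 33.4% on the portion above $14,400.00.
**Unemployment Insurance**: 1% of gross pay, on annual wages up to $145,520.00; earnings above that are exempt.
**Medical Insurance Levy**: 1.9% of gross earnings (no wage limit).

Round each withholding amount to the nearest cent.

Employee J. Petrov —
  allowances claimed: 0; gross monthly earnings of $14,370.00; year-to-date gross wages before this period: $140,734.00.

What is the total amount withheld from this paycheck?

Income Tax: taxable = $14,370.00
  $666.40 + 22.9% × ($14,370.00 − $5,600.00) = $666.40 + 22.9% × $8,770.00 = $2,674.73
Unemployment Insurance: cap $145,520.00 − YTD $140,734.00 = $4,786.00 subject; 1% × $4,786.00 = $47.86
Medical Insurance Levy: 1.9% × $14,370.00 = $273.03
Total: $2,674.73 + $47.86 + $273.03 = $2,995.62

$2,995.62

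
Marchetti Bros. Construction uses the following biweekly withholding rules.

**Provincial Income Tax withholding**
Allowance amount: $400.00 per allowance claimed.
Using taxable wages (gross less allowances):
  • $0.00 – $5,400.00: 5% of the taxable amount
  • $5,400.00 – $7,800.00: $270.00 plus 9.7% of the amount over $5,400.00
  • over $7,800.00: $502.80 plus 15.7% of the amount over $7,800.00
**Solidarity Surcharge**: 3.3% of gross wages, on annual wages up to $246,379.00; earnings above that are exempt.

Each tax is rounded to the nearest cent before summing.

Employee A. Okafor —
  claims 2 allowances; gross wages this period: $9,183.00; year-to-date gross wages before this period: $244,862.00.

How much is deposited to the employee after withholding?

$8,538.61

Provincial Income Tax: taxable = $9,183.00 − 2×$400.00 = $8,383.00
  $502.80 + 15.7% × ($8,383.00 − $7,800.00) = $502.80 + 15.7% × $583.00 = $594.33
Solidarity Surcharge: cap $246,379.00 − YTD $244,862.00 = $1,517.00 subject; 3.3% × $1,517.00 = $50.06
Total withheld: $594.33 + $50.06 = $644.39
Net pay: $9,183.00 − $644.39 = $8,538.61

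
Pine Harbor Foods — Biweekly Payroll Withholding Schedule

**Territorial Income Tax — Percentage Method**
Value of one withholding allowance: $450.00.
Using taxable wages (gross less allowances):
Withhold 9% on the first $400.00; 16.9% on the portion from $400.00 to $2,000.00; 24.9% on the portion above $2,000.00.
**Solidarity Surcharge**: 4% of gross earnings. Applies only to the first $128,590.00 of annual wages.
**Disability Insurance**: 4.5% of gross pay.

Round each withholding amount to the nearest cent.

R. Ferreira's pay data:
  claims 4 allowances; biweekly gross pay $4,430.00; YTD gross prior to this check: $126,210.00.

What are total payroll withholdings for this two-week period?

$757.82

Territorial Income Tax: taxable = $4,430.00 − 4×$450.00 = $2,630.00
  $306.40 + 24.9% × ($2,630.00 − $2,000.00) = $306.40 + 24.9% × $630.00 = $463.27
Solidarity Surcharge: cap $128,590.00 − YTD $126,210.00 = $2,380.00 subject; 4% × $2,380.00 = $95.20
Disability Insurance: 4.5% × $4,430.00 = $199.35
Total: $463.27 + $95.20 + $199.35 = $757.82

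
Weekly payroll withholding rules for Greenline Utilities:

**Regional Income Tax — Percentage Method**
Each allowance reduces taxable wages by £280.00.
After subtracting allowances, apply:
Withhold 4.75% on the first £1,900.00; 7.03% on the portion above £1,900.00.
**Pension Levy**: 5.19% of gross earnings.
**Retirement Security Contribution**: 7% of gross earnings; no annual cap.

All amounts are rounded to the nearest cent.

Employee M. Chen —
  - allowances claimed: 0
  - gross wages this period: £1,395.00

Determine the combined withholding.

£236.31

Regional Income Tax: taxable = £1,395.00
  4.75% × £1,395.00 = £66.26
Pension Levy: 5.19% × £1,395.00 = £72.40
Retirement Security Contribution: 7% × £1,395.00 = £97.65
Total: £66.26 + £72.40 + £97.65 = £236.31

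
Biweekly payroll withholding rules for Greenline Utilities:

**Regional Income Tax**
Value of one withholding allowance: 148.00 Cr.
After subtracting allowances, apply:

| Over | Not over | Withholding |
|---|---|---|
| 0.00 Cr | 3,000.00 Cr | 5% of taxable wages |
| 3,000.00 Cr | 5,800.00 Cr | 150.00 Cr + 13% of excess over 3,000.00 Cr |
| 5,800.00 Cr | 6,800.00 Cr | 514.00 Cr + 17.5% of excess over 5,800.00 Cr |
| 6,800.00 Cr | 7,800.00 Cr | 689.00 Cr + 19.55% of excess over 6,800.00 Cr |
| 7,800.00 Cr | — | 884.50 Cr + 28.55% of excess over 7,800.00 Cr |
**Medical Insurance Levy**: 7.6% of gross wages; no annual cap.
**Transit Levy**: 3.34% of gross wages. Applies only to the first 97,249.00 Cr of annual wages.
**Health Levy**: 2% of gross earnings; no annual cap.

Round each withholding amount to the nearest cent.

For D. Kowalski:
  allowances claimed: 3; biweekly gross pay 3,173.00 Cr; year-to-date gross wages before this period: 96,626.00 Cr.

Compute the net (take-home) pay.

Regional Income Tax: taxable = 3,173.00 Cr − 3×148.00 Cr = 2,729.00 Cr
  5% × 2,729.00 Cr = 136.45 Cr
Medical Insurance Levy: 7.6% × 3,173.00 Cr = 241.15 Cr
Transit Levy: cap 97,249.00 Cr − YTD 96,626.00 Cr = 623.00 Cr subject; 3.34% × 623.00 Cr = 20.81 Cr
Health Levy: 2% × 3,173.00 Cr = 63.46 Cr
Total withheld: 136.45 Cr + 241.15 Cr + 20.81 Cr + 63.46 Cr = 461.87 Cr
Net pay: 3,173.00 Cr − 461.87 Cr = 2,711.13 Cr

2,711.13 Cr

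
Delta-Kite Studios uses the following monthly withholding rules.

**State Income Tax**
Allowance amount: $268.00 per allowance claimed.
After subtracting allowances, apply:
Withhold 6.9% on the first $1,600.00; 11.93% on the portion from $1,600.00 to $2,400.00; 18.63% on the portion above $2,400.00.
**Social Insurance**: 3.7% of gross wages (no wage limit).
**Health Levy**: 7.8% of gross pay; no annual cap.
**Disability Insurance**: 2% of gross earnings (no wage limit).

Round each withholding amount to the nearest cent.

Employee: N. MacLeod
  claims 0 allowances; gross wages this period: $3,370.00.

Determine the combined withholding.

$841.50

State Income Tax: taxable = $3,370.00
  $205.84 + 18.63% × ($3,370.00 − $2,400.00) = $205.84 + 18.63% × $970.00 = $386.55
Social Insurance: 3.7% × $3,370.00 = $124.69
Health Levy: 7.8% × $3,370.00 = $262.86
Disability Insurance: 2% × $3,370.00 = $67.40
Total: $386.55 + $124.69 + $262.86 + $67.40 = $841.50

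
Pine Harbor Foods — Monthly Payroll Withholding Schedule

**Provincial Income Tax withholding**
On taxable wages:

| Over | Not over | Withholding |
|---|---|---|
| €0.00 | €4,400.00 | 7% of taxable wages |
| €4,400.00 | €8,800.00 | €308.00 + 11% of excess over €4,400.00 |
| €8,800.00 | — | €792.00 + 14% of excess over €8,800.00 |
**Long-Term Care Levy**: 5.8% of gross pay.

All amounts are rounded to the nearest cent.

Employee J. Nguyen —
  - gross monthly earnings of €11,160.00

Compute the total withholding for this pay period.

Provincial Income Tax: taxable = €11,160.00
  €792.00 + 14% × (€11,160.00 − €8,800.00) = €792.00 + 14% × €2,360.00 = €1,122.40
Long-Term Care Levy: 5.8% × €11,160.00 = €647.28
Total: €1,122.40 + €647.28 = €1,769.68

€1,769.68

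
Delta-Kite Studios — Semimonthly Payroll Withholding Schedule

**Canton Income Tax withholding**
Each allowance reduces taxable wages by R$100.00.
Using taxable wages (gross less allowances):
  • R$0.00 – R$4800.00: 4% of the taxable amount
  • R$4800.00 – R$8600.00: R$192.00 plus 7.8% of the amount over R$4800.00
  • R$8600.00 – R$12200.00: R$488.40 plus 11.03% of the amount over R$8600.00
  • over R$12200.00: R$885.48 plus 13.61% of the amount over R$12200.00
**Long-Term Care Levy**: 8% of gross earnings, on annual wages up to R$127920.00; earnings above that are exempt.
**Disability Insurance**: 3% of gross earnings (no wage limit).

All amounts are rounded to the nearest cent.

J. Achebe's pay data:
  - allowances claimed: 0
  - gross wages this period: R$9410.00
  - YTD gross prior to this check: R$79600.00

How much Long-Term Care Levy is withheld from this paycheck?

Long-Term Care Levy: 8% × R$9410.00 = R$752.80

R$752.80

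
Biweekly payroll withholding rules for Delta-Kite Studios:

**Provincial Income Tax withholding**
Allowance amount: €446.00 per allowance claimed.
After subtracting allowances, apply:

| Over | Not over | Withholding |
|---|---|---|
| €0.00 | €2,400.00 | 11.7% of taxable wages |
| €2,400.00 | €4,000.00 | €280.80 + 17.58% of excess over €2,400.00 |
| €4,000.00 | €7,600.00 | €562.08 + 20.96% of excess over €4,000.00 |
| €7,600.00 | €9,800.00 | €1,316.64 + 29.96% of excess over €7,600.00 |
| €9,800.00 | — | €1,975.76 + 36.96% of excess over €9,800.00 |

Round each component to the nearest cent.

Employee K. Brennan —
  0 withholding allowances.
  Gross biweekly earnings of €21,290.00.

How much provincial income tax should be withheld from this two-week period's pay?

€6,222.46

Provincial Income Tax: taxable = €21,290.00
  €1,975.76 + 36.96% × (€21,290.00 − €9,800.00) = €1,975.76 + 36.96% × €11,490.00 = €6,222.46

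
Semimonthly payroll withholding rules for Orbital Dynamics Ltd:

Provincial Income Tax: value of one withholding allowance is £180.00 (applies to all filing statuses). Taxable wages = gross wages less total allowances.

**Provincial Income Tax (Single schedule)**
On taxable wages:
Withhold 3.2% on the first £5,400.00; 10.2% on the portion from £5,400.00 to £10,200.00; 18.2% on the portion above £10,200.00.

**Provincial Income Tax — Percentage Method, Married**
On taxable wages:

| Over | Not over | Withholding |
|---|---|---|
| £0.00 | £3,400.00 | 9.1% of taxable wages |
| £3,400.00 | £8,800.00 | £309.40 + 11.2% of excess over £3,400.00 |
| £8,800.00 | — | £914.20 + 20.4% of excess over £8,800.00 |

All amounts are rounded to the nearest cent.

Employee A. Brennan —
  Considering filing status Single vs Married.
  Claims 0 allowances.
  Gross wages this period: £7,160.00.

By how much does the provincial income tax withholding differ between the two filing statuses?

Provincial Income Tax (Single): taxable = £7,160.00
  £172.80 + 10.2% × (£7,160.00 − £5,400.00) = £172.80 + 10.2% × £1,760.00 = £352.32
Provincial Income Tax (Married): taxable = £7,160.00
  £309.40 + 11.2% × (£7,160.00 − £3,400.00) = £309.40 + 11.2% × £3,760.00 = £730.52
Difference: |£352.32 − £730.52| = £378.20 (higher under Married)

£378.20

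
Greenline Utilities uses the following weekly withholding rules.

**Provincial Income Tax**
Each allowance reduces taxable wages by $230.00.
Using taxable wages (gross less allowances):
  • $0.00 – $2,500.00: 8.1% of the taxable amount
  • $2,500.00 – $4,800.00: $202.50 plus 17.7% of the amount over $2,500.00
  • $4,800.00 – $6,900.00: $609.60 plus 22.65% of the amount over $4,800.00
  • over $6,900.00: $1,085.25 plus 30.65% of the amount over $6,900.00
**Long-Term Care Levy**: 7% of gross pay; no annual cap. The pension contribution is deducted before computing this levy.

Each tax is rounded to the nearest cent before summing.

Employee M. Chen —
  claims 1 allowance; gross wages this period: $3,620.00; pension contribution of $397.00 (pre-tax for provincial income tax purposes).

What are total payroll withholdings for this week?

Provincial Income Tax: taxable = $3,620.00 − $397.00 − 1×$230.00 = $2,993.00
  $202.50 + 17.7% × ($2,993.00 − $2,500.00) = $202.50 + 17.7% × $493.00 = $289.76
Long-Term Care Levy: 7% × $3,223.00 = $225.61
Total: $289.76 + $225.61 = $515.37

$515.37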